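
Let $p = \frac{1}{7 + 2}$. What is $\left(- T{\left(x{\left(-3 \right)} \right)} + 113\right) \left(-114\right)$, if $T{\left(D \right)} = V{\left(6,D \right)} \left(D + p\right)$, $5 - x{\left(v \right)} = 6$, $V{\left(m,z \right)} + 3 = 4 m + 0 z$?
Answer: $-15010$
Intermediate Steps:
$p = \frac{1}{9} \approx 0.11111$
$V{\left(m,z \right)} = -3 + 4 m$ ($V{\left(m,z \right)} = -3 + \left(4 m + 0 z\right) = -3 + \left(4 m + 0\right) = -3 + 4 m$)
$x{\left(v \right)} = -1$ ($x{\left(v \right)} = 5 - 6 = -1$)
$T{\left(D \right)} = \frac{7}{3} + 21 D$ ($T{\left(D \right)} = \left(-3 + 4 \cdot 6\right) \left(D + \frac{1}{9}\right) = \left(-3 + 24\right) \left(\frac{1}{9} + D\right) = 21 \left(\frac{1}{9} + D\right) = \frac{7}{3} + 21 D$)
$\left(- T{\left(x{\left(-3 \right)} \right)} + 113\right) \left(-114\right) = \left(- (\frac{7}{3} + 21 \left(-1\right)) + 113\right) \left(-114\right) = \left(- (\frac{7}{3} - 21) + 113\right) \left(-114\right) = \left(\left(-1\right) \left(- \frac{56}{3}\right) + 113\right) \left(-114\right) = \left(\frac{56}{3} + 113\right) \left(-114\right) = \frac{395}{3} \left(-114\right) = -15010$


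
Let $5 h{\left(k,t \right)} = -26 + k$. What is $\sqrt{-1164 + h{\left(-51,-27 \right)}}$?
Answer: $\frac{i \sqrt{29485}}{5} \approx 34.342 i$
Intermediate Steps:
$h{\left(k,t \right)} = - \frac{26}{5} + \frac{k}{5}$ ($h{\left(k,t \right)} = \frac{-26 + k}{5} = - \frac{26}{5} + \frac{k}{5}$)
$\sqrt{-1164 + h{\left(-51,-27 \right)}} = \sqrt{-1164 + \left(- \frac{26}{5} + \frac{1}{5} \left(-51\right)\right)} = \sqrt{-1164 - \frac{77}{5}} = \sqrt{- \frac{5897}{5}} = \frac{i \sqrt{29485}}{5}$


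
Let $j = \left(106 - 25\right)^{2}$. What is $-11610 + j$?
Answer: $-5049$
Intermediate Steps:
$j = 6561$ ($j = 81^{2} = 6561$)
$-11610 + j = -11610 + 6561 = -5049$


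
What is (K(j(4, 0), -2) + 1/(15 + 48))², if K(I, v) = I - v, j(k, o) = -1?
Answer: 4096/3969 ≈ 1.0320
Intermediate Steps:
(K(j(4, 0), -2) + 1/(15 + 48))² = ((-1 - 1*(-2)) + 1/(15 + 48))² = ((-1 + 2) + 1/63)² = (1 + 1/63)² = (64/63)² = 4096/3969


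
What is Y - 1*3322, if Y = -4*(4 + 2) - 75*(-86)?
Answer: 3104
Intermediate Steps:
Y = 6426 (Y = -4*6 + 6450 = -24 + 6450 = 6426)
Y - 1*3322 = 6426 - 1*3322 = 6426 - 3322 = 3104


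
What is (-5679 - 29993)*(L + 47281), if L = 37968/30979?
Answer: -4019290647848/2383 ≈ -1.6867e+9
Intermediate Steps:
L = 37968/30979 (L = 37968*(1/30979) = 37968/30979 ≈ 1.2256)
(-5679 - 29993)*(L + 47281) = (-5679 - 29993)*(37968/30979 + 47281) = -35672*1464756067/30979 = -4019290647848/2383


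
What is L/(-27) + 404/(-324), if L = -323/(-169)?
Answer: -18038/13689 ≈ -1.3177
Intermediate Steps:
L = 323/169 (L = -323*(-1/169) = 323/169 ≈ 1.9112)
L/(-27) + 404/(-324) = (323/169)/(-27) + 404/(-324) = (323/169)*(-1/27) + 404*(-1/324) = -323/4563 - 101/81 = -18038/13689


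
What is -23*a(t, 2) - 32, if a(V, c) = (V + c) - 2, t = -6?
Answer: 106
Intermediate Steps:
a(V, c) = -2 + V + c
-23*a(t, 2) - 32 = -23*(-2 - 6 + 2) - 32 = -23*(-6) - 32 = 138 - 32 = 106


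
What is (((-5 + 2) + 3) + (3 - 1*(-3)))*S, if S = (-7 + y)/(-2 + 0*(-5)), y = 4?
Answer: 9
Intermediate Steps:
S = 3/2 (S = (-7 + 4)/(-2 + 0*(-5)) = -3/(-2 + 0) = -3/(-2) = -3*(-½) = 3/2 ≈ 1.5000)
(((-5 + 2) + 3) + (3 - 1*(-3)))*S = (((-5 + 2) + 3) + (3 - 1*(-3)))*(3/2) = ((-3 + 3) + (3 + 3))*(3/2) = (0 + 6)*(3/2) = 6*(3/2) = 9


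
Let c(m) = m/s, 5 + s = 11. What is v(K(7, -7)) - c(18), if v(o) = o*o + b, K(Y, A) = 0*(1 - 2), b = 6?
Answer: 3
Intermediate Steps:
s = 6 (s = -5 + 11 = 6)
c(m) = m/6
K(Y, A) = 0 (K(Y, A) = 0*(-1) = 0)
v(o) = 6 + o² (v(o) = o*o + 6 = o² + 6 = 6 + o²)
v(K(7, -7)) - c(18) = (6 + 0²) - 18/6 = (6 + 0) - 1*3 = 6 - 3 = 3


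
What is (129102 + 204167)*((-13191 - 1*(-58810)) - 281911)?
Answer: -78748798548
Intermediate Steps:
(129102 + 204167)*((-13191 - 1*(-58810)) - 281911) = 333269*((-13191 + 58810) - 281911) = 333269*(45619 - 281911) = 333269*(-236292) = -78748798548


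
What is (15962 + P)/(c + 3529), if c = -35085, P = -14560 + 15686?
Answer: -4272/7889 ≈ -0.54151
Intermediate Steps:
P = 1126
(15962 + P)/(c + 3529) = (15962 + 1126)/(-35085 + 3529) = 17088/(-31556) = 17088*(-1/31556) = -4272/7889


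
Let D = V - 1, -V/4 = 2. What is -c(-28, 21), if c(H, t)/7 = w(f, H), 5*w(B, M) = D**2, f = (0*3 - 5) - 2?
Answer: -567/5 ≈ -113.40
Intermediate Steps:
V = -8 (V = -4*2 = -8)
f = -7 (f = (0 - 5) - 2 = -5 - 2 = -7)
D = -9 (D = -8 - 1 = -9)
w(B, M) = 81/5 (w(B, M) = (1/5)*(-9)**2 = (1/5)*81 = 81/5)
c(H, t) = 567/5 (c(H, t) = 7*(81/5) = 567/5)
-c(-28, 21) = -1*567/5 = -567/5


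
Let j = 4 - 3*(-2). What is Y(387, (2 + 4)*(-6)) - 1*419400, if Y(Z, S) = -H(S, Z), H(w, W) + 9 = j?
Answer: -419401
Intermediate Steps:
j = 10 (j = 4 + 6 = 10)
H(w, W) = 1 (H(w, W) = -9 + 10 = 1)
Y(Z, S) = -1 (Y(Z, S) = -1*1 = -1)
Y(387, (2 + 4)*(-6)) - 1*419400 = -1 - 1*419400 = -1 - 419400 = -419401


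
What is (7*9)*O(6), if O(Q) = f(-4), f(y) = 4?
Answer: 252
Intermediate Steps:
O(Q) = 4
(7*9)*O(6) = (7*9)*4 = 63*4 = 252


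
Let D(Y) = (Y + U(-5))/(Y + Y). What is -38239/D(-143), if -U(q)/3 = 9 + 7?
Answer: -10936354/191 ≈ -57258.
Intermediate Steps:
U(q) = -48 (U(q) = -3*(9 + 7) = -3*16 = -48)
D(Y) = (-48 + Y)/(2*Y) (D(Y) = (Y - 48)/(Y + Y) = (-48 + Y)/((2*Y)) = (-48 + Y)*(1/(2*Y)) = (-48 + Y)/(2*Y))
-38239/D(-143) = -38239*(-286/(-48 - 143)) = -38239/((1/2)*(-1/143)*(-191)) = -38239/191/286 = -38239*286/191 = -10936354/191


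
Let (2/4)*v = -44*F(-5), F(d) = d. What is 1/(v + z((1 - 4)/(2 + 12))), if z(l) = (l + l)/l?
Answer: 1/442 ≈ 0.0022624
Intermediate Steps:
z(l) = 2 (z(l) = (2*l)/l = 2)
v = 440 (v = 2*(-44*(-5)) = 2*220 = 440)
1/(v + z((1 - 4)/(2 + 12))) = 1/(440 + 2) = 1/442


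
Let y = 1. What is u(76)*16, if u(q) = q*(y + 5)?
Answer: 7296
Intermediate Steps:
u(q) = 6*q (u(q) = q*(1 + 5) = q*6 = 6*q)
u(76)*16 = (6*76)*16 = 456*16 = 7296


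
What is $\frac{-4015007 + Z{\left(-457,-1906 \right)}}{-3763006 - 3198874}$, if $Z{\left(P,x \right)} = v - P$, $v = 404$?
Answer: $\frac{2007073}{3480940} \approx 0.57659$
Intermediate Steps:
$Z{\left(P,x \right)} = 404 - P$
$\frac{-4015007 + Z{\left(-457,-1906 \right)}}{-3763006 - 3198874} = \frac{-4015007 + \left(404 - -457\right)}{-3763006 - 3198874} = \frac{-4015007 + \left(404 + 457\right)}{-6961880} = \left(-4015007 + 861\right) \left(- \frac{1}{6961880}\right) = \left(-4014146\right) \left(- \frac{1}{6961880}\right) = \frac{2007073}{3480940}$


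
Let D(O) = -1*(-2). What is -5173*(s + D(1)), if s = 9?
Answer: -56903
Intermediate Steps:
D(O) = 2
-5173*(s + D(1)) = -5173*(9 + 2) = -5173*11 = -56903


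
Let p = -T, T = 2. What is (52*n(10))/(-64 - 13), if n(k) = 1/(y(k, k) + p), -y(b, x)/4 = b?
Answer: 26/1617 ≈ 0.016079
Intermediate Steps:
y(b, x) = -4*b
p = -2 (p = -1*2 = -2)
n(k) = 1/(-2 - 4*k) (n(k) = 1/(-4*k - 2) = 1/(-2 - 4*k))
(52*n(10))/(-64 - 13) = (52*(-1/(2 + 4*10)))/(-64 - 13) = (52*(-1/(2 + 40)))/(-77) = (52*(-1/42))*(-1/77) = -26/21*(-1/77) = 26/1617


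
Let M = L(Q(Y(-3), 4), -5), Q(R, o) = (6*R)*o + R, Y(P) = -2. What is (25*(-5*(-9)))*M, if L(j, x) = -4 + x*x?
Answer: 23625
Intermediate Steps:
Q(R, o) = R + 6*R*o (Q(R, o) = 6*R*o + R = R + 6*R*o)
L(j, x) = -4 + x²
M = 21 (M = -4 + (-5)² = -4 + 25 = 21)
(25*(-5*(-9)))*M = (25*(-5*(-9)))*21 = (25*45)*21 = 1125*21 = 23625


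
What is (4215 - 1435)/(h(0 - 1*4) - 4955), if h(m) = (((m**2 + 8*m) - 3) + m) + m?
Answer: -1390/2491 ≈ -0.55801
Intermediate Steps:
h(m) = -3 + m**2 + 10*m (h(m) = ((-3 + m**2 + 8*m) + m) + m = (-3 + m**2 + 9*m) + m = -3 + m**2 + 10*m)
(4215 - 1435)/(h(0 - 1*4) - 4955) = (4215 - 1435)/((-3 + (0 - 1*4)**2 + 10*(0 - 1*4)) - 4955) = 2780/((-3 + (0 - 4)**2 + 10*(0 - 4)) - 4955) = 2780/((-3 + (-4)**2 + 10*(-4)) - 4955) = 2780/((-3 + 16 - 40) - 4955) = 2780/(-27 - 4955) = 2780/(-4982) = 2780*(-1/4982) = -1390/2491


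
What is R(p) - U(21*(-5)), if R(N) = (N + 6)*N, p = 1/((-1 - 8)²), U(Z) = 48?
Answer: -314441/6561 ≈ -47.926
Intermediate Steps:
p = 1/81 (p = 1/((-9)²) = 1/81 ≈ 0.012346)
R(N) = N*(6 + N) (R(N) = (6 + N)*N = N*(6 + N))
R(p) - U(21*(-5)) = (6 + 1/81)/81 - 1*48 = (1/81)*(487/81) - 48 = 487/6561 - 48 = -314441/6561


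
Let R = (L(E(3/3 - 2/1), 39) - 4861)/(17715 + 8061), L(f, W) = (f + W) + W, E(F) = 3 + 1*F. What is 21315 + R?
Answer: 549410659/25776 ≈ 21315.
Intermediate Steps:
E(F) = 3 + F
L(f, W) = f + 2*W (L(f, W) = (W + f) + W = f + 2*W)
R = -4781/25776 (R = (((3 + (3/3 - 2/1)) + 2*39) - 4861)/(17715 + 8061) = (((3 + (3*(1/3) - 2*1)) + 78) - 4861)/25776 = (((3 + (1 - 2)) + 78) - 4861)*(1/25776) = (((3 - 1) + 78) - 4861)*(1/25776) = ((2 + 78) - 4861)*(1/25776) = (80 - 4861)*(1/25776) = -4781*1/25776 = -4781/25776 ≈ -0.18548)
21315 + R = 21315 - 4781/25776 = 549410659/25776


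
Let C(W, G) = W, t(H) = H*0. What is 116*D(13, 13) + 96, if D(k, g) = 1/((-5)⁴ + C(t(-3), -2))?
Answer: 60116/625 ≈ 96.186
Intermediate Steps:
t(H) = 0
D(k, g) = 1/625 (D(k, g) = 1/((-5)⁴ + 0) = 1/(625 + 0) = 1/625)
116*D(13, 13) + 96 = 116*(1/625) + 96 = 116/625 + 96 = 60116/625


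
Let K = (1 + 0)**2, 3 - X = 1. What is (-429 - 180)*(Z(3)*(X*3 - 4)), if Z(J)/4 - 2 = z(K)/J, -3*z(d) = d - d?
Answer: -9744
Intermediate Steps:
X = 2 (X = 3 - 1*1 = 3 - 1 = 2)
K = 1 (K = 1**2 = 1)
z(d) = 0 (z(d) = -(d - d)/3 = -1/3*0 = 0)
Z(J) = 8 (Z(J) = 8 + 4*(0/J) = 8 + 4*0 = 8 + 0 = 8)
(-429 - 180)*(Z(3)*(X*3 - 4)) = (-429 - 180)*(8*(2*3 - 4)) = -4872*(6 - 4) = -4872*2 = -609*16 = -9744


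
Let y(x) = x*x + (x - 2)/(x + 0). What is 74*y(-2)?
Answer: 444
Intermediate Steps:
y(x) = x² + (-2 + x)/x
74*y(-2) = 74*((-2 - 2 + (-2)³)/(-2)) = 74*(-(-2 - 2 - 8)/2) = 74*(-½*(-12)) = 74*6 = 444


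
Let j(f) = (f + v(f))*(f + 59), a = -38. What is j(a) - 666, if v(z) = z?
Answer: -2262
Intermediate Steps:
j(f) = 2*f*(59 + f) (j(f) = (f + f)*(f + 59) = (2*f)*(59 + f) = 2*f*(59 + f))
j(a) - 666 = 2*(-38)*(59 - 38) - 666 = 2*(-38)*21 - 666 = -1596 - 666 = -2262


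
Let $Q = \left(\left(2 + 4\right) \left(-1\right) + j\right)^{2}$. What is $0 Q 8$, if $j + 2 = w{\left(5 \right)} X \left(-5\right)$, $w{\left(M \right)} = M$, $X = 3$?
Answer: $0$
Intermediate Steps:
$j = -77$ ($j = -2 + 5 \cdot 3 \left(-5\right) = -2 + 15 \left(-5\right) = -2 - 75 = -77$)
$Q = 6889$ ($Q = \left(\left(2 + 4\right) \left(-1\right) - 77\right)^{2} = \left(6 \left(-1\right) - 77\right)^{2} = \left(-6 - 77\right)^{2} = \left(-83\right)^{2} = 6889$)
$0 Q 8 = 0 \cdot 6889 \cdot 8 = 0 \cdot 8 = 0$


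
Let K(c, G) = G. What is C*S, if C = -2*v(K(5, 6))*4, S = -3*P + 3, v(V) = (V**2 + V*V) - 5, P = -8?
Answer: -14472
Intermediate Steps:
v(V) = -5 + 2*V**2 (v(V) = (V**2 + V**2) - 5 = 2*V**2 - 5 = -5 + 2*V**2)
S = 27 (S = -3*(-8) + 3 = 24 + 3 = 27)
C = -536 (C = -2*(-5 + 2*6**2)*4 = -2*(-5 + 2*36)*4 = -2*(-5 + 72)*4 = -2*67*4 = -134*4 = -536)
C*S = -536*27 = -14472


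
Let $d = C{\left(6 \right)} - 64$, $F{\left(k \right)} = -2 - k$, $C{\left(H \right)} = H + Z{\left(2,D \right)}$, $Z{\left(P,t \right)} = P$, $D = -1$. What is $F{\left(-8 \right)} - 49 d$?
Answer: $2750$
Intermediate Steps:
$C{\left(H \right)} = 2 + H$ ($C{\left(H \right)} = H + 2 = 2 + H$)
$d = -56$ ($d = \left(2 + 6\right) - 64 = 8 - 64 = -56$)
$F{\left(-8 \right)} - 49 d = \left(-2 - -8\right) - -2744 = \left(-2 + 8\right) + 2744 = 6 + 2744 = 2750$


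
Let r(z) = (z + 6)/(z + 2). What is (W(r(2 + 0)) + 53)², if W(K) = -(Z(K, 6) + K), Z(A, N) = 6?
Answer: 2025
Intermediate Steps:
r(z) = (6 + z)/(2 + z)
W(K) = -6 - K (W(K) = -(6 + K) = -6 - K)
(W(r(2 + 0)) + 53)² = ((-6 - (6 + (2 + 0))/(2 + (2 + 0))) + 53)² = ((-6 - (6 + 2)/(2 + 2)) + 53)² = ((-6 - 8/4) + 53)² = ((-6 - 1*2) + 53)² = ((-6 - 2) + 53)² = (-8 + 53)² = 45² = 2025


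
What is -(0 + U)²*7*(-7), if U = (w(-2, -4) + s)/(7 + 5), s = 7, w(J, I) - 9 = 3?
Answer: 17689/144 ≈ 122.84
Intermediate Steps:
w(J, I) = 12 (w(J, I) = 9 + 3 = 12)
U = 19/12 (U = (12 + 7)/(7 + 5) = 19/12 ≈ 1.5833)
-(0 + U)²*7*(-7) = -(0 + 19/12)²*7*(-7) = -(19/12)²*(-49) = -361*(-49)/144 = -1*(-17689/144) = 17689/144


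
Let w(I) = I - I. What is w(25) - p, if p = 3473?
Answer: -3473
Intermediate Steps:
w(I) = 0
w(25) - p = 0 - 1*3473 = 0 - 3473 = -3473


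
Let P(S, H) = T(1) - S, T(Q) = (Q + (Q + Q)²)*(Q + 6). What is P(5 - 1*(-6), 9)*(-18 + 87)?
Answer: 1656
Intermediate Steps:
T(Q) = (6 + Q)*(Q + 4*Q²) (T(Q) = (Q + (2*Q)²)*(6 + Q) = (Q + 4*Q²)*(6 + Q) = (6 + Q)*(Q + 4*Q²))
P(S, H) = 35 - S (P(S, H) = 1*(6 + 4*1² + 25*1) - S = 1*(6 + 4*1 + 25) - S = 1*(6 + 4 + 25) - S = 1*35 - S = 35 - S)
P(5 - 1*(-6), 9)*(-18 + 87) = (35 - (5 - 1*(-6)))*(-18 + 87) = (35 - (5 + 6))*69 = (35 - 1*11)*69 = (35 - 11)*69 = 24*69 = 1656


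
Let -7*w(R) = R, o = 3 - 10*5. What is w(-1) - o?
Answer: 330/7 ≈ 47.143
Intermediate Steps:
o = -47 (o = 3 - 50 = -47)
w(R) = -R/7
w(-1) - o = -1/7*(-1) - 1*(-47) = 1/7 + 47 = 330/7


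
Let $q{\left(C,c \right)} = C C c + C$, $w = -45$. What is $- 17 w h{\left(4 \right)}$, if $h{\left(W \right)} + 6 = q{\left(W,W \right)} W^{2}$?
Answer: $827730$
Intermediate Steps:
$q{\left(C,c \right)} = C + c C^{2}$ ($q{\left(C,c \right)} = C^{2} c + C = c C^{2} + C = C + c C^{2}$)
$h{\left(W \right)} = -6 + W^{3} \left(1 + W^{2}\right)$ ($h{\left(W \right)} = -6 + W \left(1 + W W\right) W^{2} = -6 + W \left(1 + W^{2}\right) W^{2} = -6 + W^{3} \left(1 + W^{2}\right)$)
$- 17 w h{\left(4 \right)} = \left(-17\right) \left(-45\right) \left(-6 + 4^{3} + 4^{5}\right) = 765 \left(-6 + 64 + 1024\right) = 765 \cdot 1082 = 827730$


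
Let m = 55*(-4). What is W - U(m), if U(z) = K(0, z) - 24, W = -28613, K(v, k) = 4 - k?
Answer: -28813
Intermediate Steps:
m = -220
U(z) = -20 - z (U(z) = (4 - z) - 24 = -20 - z)
W - U(m) = -28613 - (-20 - 1*(-220)) = -28613 - (-20 + 220) = -28613 - 1*200 = -28613 - 200 = -28813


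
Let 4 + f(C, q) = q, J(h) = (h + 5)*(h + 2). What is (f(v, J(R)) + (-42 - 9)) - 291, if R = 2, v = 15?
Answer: -318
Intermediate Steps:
J(h) = (2 + h)*(5 + h) (J(h) = (5 + h)*(2 + h) = (2 + h)*(5 + h))
f(C, q) = -4 + q
(f(v, J(R)) + (-42 - 9)) - 291 = ((-4 + (10 + 2**2 + 7*2)) + (-42 - 9)) - 291 = ((-4 + (10 + 4 + 14)) - 51) - 291 = ((-4 + 28) - 51) - 291 = (24 - 51) - 291 = -27 - 291 = -318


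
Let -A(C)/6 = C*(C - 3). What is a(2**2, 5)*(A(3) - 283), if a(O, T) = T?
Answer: -1415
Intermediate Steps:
A(C) = -6*C*(-3 + C) (A(C) = -6*C*(C - 3) = -6*C*(-3 + C))
a(2**2, 5)*(A(3) - 283) = 5*(6*3*(3 - 1*3) - 283) = 5*(6*3*(3 - 3) - 283) = 5*(6*3*0 - 283) = 5*(0 - 283) = 5*(-283) = -1415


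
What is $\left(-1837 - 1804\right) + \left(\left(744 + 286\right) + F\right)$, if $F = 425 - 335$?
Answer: $-2521$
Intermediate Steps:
$F = 90$
$\left(-1837 - 1804\right) + \left(\left(744 + 286\right) + F\right) = \left(-1837 - 1804\right) + \left(\left(744 + 286\right) + 90\right) = -3641 + \left(1030 + 90\right) = -3641 + 1120 = -2521$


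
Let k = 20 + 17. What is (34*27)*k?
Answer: 33966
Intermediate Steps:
k = 37
(34*27)*k = (34*27)*37 = 918*37 = 33966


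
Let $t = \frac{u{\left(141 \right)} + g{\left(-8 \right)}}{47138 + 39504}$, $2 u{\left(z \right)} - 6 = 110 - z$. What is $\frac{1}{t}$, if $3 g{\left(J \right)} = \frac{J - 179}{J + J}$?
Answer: $- \frac{4158816}{413} \approx -10070.0$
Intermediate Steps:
$g{\left(J \right)} = \frac{-179 + J}{6 J}$ ($g{\left(J \right)} = \frac{\left(J - 179\right) \frac{1}{J + J}}{3} = \frac{\left(-179 + J\right) \frac{1}{2 J}}{3} = \frac{\frac{1}{2} \frac{1}{J} \left(-179 + J\right)}{3} = \frac{-179 + J}{6 J}$)
$u{\left(z \right)} = 58 - \frac{z}{2}$ ($u{\left(z \right)} = 3 + \frac{110 - z}{2} = 3 - \left(-55 + \frac{z}{2}\right) = 58 - \frac{z}{2}$)
$t = - \frac{413}{4158816}$ ($t = \frac{\left(58 - \frac{141}{2}\right) + \frac{-179 - 8}{6 \left(-8\right)}}{47138 + 39504} = \frac{\left(58 - \frac{141}{2}\right) + \frac{1}{6} \left(- \frac{1}{8}\right) \left(-187\right)}{86642} = \left(- \frac{25}{2} + \frac{187}{48}\right) \frac{1}{86642} = \left(- \frac{413}{48}\right) \frac{1}{86642} = - \frac{413}{4158816} \approx -9.9307 \cdot 10^{-5}$)
$\frac{1}{t} = \frac{1}{- \frac{413}{4158816}} = - \frac{4158816}{413}$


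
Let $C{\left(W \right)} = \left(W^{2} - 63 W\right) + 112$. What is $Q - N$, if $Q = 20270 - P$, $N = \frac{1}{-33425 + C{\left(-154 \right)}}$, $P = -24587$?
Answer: $\frac{4709984}{105} \approx 44857.0$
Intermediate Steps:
$C{\left(W \right)} = 112 + W^{2} - 63 W$
$N = \frac{1}{105}$ ($N = \frac{1}{-33425 + \left(112 + \left(-154\right)^{2} - -9702\right)} = \frac{1}{-33425 + \left(112 + 23716 + 9702\right)} = \frac{1}{-33425 + 33530} = \frac{1}{105} \approx 0.0095238$)
$Q = 44857$ ($Q = 20270 - -24587 = 20270 + 24587 = 44857$)
$Q - N = 44857 - \frac{1}{105} = \frac{4709984}{105}$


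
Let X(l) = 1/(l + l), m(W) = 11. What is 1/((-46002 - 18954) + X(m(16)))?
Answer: -22/1429031 ≈ -1.5395e-5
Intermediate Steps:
X(l) = 1/(2*l)
1/((-46002 - 18954) + X(m(16))) = 1/((-46002 - 18954) + (½)/11) = 1/(-64956 + (½)*(1/11)) = 1/(-64956 + 1/22) = 1/(-1429031/22) = -22/1429031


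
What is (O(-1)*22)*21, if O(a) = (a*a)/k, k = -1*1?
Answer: -462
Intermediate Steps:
k = -1
O(a) = -a² (O(a) = (a*a)/(-1) = a²*(-1) = -a²)
(O(-1)*22)*21 = (-1*(-1)²*22)*21 = (-1*1*22)*21 = -1*22*21 = -22*21 = -462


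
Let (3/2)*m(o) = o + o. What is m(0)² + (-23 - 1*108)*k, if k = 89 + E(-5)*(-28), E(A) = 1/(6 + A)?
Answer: -7991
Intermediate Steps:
m(o) = 4*o/3 (m(o) = 2*(o + o)/3 = 2*(2*o)/3 = 4*o/3)
k = 61 (k = 89 - 28/(6 - 5) = 89 - 28/1 = 89 + 1*(-28) = 89 - 28 = 61)
m(0)² + (-23 - 1*108)*k = ((4/3)*0)² + (-23 - 1*108)*61 = 0² + (-23 - 108)*61 = 0 - 131*61 = 0 - 7991 = -7991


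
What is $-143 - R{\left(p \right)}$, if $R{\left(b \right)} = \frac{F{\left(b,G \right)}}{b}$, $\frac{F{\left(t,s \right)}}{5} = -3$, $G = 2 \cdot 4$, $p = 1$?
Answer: $-128$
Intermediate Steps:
$G = 8$
$F{\left(t,s \right)} = -15$ ($F{\left(t,s \right)} = 5 \left(-3\right) = -15$)
$R{\left(b \right)} = - \frac{15}{b}$
$-143 - R{\left(p \right)} = -143 - - \frac{15}{1} = -143 - \left(-15\right) 1 = -143 - -15 = -143 + 15 = -128$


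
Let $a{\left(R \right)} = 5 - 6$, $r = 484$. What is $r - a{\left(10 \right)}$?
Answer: $485$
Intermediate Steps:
$a{\left(R \right)} = -1$ ($a{\left(R \right)} = 5 - 6 = -1$)
$r - a{\left(10 \right)} = 484 - -1 = 484 + 1 = 485$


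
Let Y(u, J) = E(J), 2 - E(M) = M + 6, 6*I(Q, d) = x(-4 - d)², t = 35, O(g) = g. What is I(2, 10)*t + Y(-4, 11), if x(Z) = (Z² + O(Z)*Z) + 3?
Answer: 5460785/6 ≈ 9.1013e+5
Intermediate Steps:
x(Z) = 3 + 2*Z² (x(Z) = (Z² + Z*Z) + 3 = (Z² + Z²) + 3 = 2*Z² + 3 = 3 + 2*Z²)
I(Q, d) = (3 + 2*(-4 - d)²)²/6
E(M) = -4 - M (E(M) = 2 - (M + 6) = 2 - (6 + M) = 2 + (-6 - M) = -4 - M)
Y(u, J) = -4 - J
I(2, 10)*t + Y(-4, 11) = ((3 + 2*(4 + 10)²)²/6)*35 + (-4 - 1*11) = ((3 + 2*14²)²/6)*35 + (-4 - 11) = ((3 + 2*196)²/6)*35 - 15 = ((3 + 392)²/6)*35 - 15 = ((⅙)*395²)*35 - 15 = ((⅙)*156025)*35 - 15 = (156025/6)*35 - 15 = 5460875/6 - 15 = 5460785/6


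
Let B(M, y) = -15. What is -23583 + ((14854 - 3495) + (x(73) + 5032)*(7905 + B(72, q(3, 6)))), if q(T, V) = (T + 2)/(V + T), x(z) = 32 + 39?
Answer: 40250446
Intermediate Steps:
x(z) = 71
q(T, V) = (2 + T)/(T + V)
-23583 + ((14854 - 3495) + (x(73) + 5032)*(7905 + B(72, q(3, 6)))) = -23583 + ((14854 - 3495) + (71 + 5032)*(7905 - 15)) = -23583 + (11359 + 5103*7890) = -23583 + (11359 + 40262670) = -23583 + 40274029 = 40250446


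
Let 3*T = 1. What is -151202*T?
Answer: -151202/3 ≈ -50401.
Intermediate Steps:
T = 1/3 (T = (1/3)*1 = 1/3 ≈ 0.33333)
-151202*T = -151202*1/3 = -151202/3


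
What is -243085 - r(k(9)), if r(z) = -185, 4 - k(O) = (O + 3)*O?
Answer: -242900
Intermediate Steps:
k(O) = 4 - O*(3 + O) (k(O) = 4 - (O + 3)*O = 4 - (3 + O)*O = 4 - O*(3 + O))
-243085 - r(k(9)) = -243085 - 1*(-185) = -243085 + 185 = -242900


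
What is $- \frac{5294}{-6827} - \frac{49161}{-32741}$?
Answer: $\frac{508953001}{223522807} \approx 2.277$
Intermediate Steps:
$- \frac{5294}{-6827} - \frac{49161}{-32741} = \left(-5294\right) \left(- \frac{1}{6827}\right) - - \frac{49161}{32741} = \frac{5294}{6827} + \frac{49161}{32741} = \frac{508953001}{223522807}$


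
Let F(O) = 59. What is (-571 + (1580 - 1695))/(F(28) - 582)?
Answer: 686/523 ≈ 1.3117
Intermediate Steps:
(-571 + (1580 - 1695))/(F(28) - 582) = (-571 + (1580 - 1695))/(59 - 582) = (-571 - 115)/(-523) = -686*(-1/523) = 686/523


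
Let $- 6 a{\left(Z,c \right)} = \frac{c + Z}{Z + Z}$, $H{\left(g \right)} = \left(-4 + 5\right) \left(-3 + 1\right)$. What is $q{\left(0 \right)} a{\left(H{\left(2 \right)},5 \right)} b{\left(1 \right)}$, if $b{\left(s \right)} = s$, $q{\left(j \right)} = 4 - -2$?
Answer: $\frac{3}{4} \approx 0.75$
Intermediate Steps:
$q{\left(j \right)} = 6$ ($q{\left(j \right)} = 4 + 2 = 6$)
$H{\left(g \right)} = -2$ ($H{\left(g \right)} = 1 \left(-2\right) = -2$)
$a{\left(Z,c \right)} = - \frac{Z + c}{12 Z}$ ($a{\left(Z,c \right)} = - \frac{\left(c + Z\right) \frac{1}{Z + Z}}{6} = - \frac{\left(Z + c\right) \frac{1}{2 Z}}{6} = - \frac{\frac{1}{2} \frac{1}{Z} \left(Z + c\right)}{6} = - \frac{Z + c}{12 Z}$)
$q{\left(0 \right)} a{\left(H{\left(2 \right)},5 \right)} b{\left(1 \right)} = 6 \frac{\left(-1\right) \left(-2\right) - 5}{12 \left(-2\right)} 1 = 6 \cdot \frac{1}{12} \left(- \frac{1}{2}\right) \left(2 - 5\right) 1 = 6 \cdot \frac{1}{12} \left(- \frac{1}{2}\right) \left(-3\right) 1 = 6 \cdot \frac{1}{8} \cdot 1 = \frac{3}{4} \cdot 1 = \frac{3}{4}$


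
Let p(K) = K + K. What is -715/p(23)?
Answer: -715/46 ≈ -15.543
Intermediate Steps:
p(K) = 2*K
-715/p(23) = -715/(2*23) = -715/46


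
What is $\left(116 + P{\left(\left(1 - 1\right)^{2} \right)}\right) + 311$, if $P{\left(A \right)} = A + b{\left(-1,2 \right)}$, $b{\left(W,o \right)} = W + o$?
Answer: $428$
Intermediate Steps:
$P{\left(A \right)} = 1 + A$ ($P{\left(A \right)} = A + \left(-1 + 2\right) = A + 1 = 1 + A$)
$\left(116 + P{\left(\left(1 - 1\right)^{2} \right)}\right) + 311 = \left(116 + \left(1 + \left(1 - 1\right)^{2}\right)\right) + 311 = \left(116 + \left(1 + 0^{2}\right)\right) + 311 = \left(116 + \left(1 + 0\right)\right) + 311 = \left(116 + 1\right) + 311 = 117 + 311 = 428$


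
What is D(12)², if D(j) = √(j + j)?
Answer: 24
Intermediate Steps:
D(j) = √2*√j (D(j) = √(2*j) = √2*√j)
D(12)² = (√2*√12)² = (√2*(2*√3))² = (2*√6)² = 24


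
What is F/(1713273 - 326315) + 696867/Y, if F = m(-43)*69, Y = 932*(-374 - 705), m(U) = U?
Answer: -484754479431/697381899812 ≈ -0.69511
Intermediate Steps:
Y = -1005628 (Y = 932*(-1079) = -1005628)
F = -2967 (F = -43*69 = -2967)
F/(1713273 - 326315) + 696867/Y = -2967/(1713273 - 326315) + 696867/(-1005628) = -2967/1386958 + 696867*(-1/1005628) = -2967*1/1386958 - 696867/1005628 = -2967/1386958 - 696867/1005628 = -484754479431/697381899812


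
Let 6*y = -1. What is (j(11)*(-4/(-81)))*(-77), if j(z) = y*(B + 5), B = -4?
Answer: 154/243 ≈ 0.63375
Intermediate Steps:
y = -1/6 (y = (1/6)*(-1) = -1/6 ≈ -0.16667)
j(z) = -1/6 (j(z) = -(-4 + 5)/6 = -1/6*1 = -1/6)
(j(11)*(-4/(-81)))*(-77) = -(-2)/(3*(-81))*(-77) = -(-2)*(-1)/(3*81)*(-77) = -1/6*4/81*(-77) = -2/243*(-77) = 154/243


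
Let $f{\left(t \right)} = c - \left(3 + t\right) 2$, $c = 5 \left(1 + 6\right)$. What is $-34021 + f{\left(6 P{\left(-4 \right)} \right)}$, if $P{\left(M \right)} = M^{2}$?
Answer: $-34184$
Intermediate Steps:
$c = 35$ ($c = 5 \cdot 7 = 35$)
$f{\left(t \right)} = 29 - 2 t$ ($f{\left(t \right)} = 35 - \left(3 + t\right) 2 = 35 - \left(6 + 2 t\right) = 29 - 2 t$)
$-34021 + f{\left(6 P{\left(-4 \right)} \right)} = -34021 + \left(29 - 2 \cdot 6 \left(-4\right)^{2}\right) = -34021 + \left(29 - 2 \cdot 6 \cdot 16\right) = -34021 + \left(29 - 192\right) = -34021 - 163 = -34184$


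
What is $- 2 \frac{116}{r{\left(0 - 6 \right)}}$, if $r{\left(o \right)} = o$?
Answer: $\frac{116}{3} \approx 38.667$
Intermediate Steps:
$- 2 \frac{116}{r{\left(0 - 6 \right)}} = - 2 \frac{116}{0 - 6} = - 2 \frac{116}{-6} = - 2 \cdot 116 \left(- \frac{1}{6}\right) = \left(-2\right) \left(- \frac{58}{3}\right) = \frac{116}{3}$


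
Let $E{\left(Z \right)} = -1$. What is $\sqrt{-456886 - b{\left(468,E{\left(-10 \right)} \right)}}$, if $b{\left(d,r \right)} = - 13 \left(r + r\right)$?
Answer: $12 i \sqrt{3173} \approx 675.95 i$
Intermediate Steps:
$b{\left(d,r \right)} = - 26 r$ ($b{\left(d,r \right)} = - 13 \cdot 2 r = - 26 r$)
$\sqrt{-456886 - b{\left(468,E{\left(-10 \right)} \right)}} = \sqrt{-456886 - \left(-26\right) \left(-1\right)} = \sqrt{-456886 - 26} = \sqrt{-456912} = 12 i \sqrt{3173}$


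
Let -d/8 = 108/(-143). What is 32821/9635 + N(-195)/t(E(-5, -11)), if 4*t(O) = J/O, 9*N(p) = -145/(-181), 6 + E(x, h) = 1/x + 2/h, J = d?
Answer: 380502137/125563320 ≈ 3.0304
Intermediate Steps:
d = 864/143 (d = -864/(-143) = -864*(-1)/143 = -8*(-108/143) = 864/143 ≈ 6.0420)
J = 864/143 ≈ 6.0420
E(x, h) = -6 + 1/x + 2/h (E(x, h) = -6 + (1/x + 2/h) = -6 + 1/x + 2/h)
N(p) = 145/1629 (N(p) = (-145/(-181))/9 = (-145*(-1/181))/9 = (⅑)*(145/181) = 145/1629)
t(O) = 216/(143*O) (t(O) = (864/(143*O))/4 = 216/(143*O))
32821/9635 + N(-195)/t(E(-5, -11)) = 32821/9635 + 145/(1629*((216/(143*(-6 + 1/(-5) + 2/(-11)))))) = 32821*(1/9635) + 145/(1629*((216/(143*(-6 - ⅕ + 2*(-1/11)))))) = 32821/9635 + 145/(1629*((216/(143*(-6 - ⅕ - 2/11))))) = 32821/9635 + 145/(1629*((216/(143*(-351/55))))) = 32821/9635 + 145/(1629*(((216/143)*(-55/351)))) = 32821/9635 + 145/(1629*(-40/169)) = 32821/9635 + (145/1629)*(-169/40) = 32821/9635 - 4901/13032 = 380502137/125563320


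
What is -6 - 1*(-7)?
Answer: 1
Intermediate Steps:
-6 - 1*(-7) = -6 + 7 = 1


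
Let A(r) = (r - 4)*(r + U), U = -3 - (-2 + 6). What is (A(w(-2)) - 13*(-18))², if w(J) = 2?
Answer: 59536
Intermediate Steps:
U = -7 (U = -3 - 1*4 = -3 - 4 = -7)
A(r) = (-7 + r)*(-4 + r) (A(r) = (r - 4)*(r - 7) = (-4 + r)*(-7 + r) = (-7 + r)*(-4 + r))
(A(w(-2)) - 13*(-18))² = ((28 + 2² - 11*2) - 13*(-18))² = ((28 + 4 - 22) + 234)² = (10 + 234)² = 244² = 59536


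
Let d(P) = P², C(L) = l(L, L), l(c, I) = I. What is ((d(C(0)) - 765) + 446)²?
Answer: 101761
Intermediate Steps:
C(L) = L
((d(C(0)) - 765) + 446)² = ((0² - 765) + 446)² = ((0 - 765) + 446)² = (-765 + 446)² = (-319)² = 101761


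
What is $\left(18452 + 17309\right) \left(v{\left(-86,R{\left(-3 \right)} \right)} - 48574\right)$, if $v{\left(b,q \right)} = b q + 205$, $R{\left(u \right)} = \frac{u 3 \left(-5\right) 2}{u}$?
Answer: $-1637460429$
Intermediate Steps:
$R{\left(u \right)} = -30$ ($R{\left(u \right)} = \frac{3 u \left(-5\right) 2}{u} = \frac{- 15 u 2}{u} = \frac{\left(-30\right) u}{u} = -30$)
$v{\left(b,q \right)} = 205 + b q$
$\left(18452 + 17309\right) \left(v{\left(-86,R{\left(-3 \right)} \right)} - 48574\right) = \left(18452 + 17309\right) \left(\left(205 - -2580\right) - 48574\right) = 35761 \left(\left(205 + 2580\right) - 48574\right) = 35761 \left(2785 - 48574\right) = 35761 \left(-45789\right) = -1637460429$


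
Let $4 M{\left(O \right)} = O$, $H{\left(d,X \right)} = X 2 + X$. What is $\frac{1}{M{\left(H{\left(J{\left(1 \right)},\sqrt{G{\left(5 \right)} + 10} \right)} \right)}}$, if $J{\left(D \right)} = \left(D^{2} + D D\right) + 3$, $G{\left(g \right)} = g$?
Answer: $\frac{4 \sqrt{15}}{45} \approx 0.34426$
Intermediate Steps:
$J{\left(D \right)} = 3 + 2 D^{2}$ ($J{\left(D \right)} = \left(D^{2} + D^{2}\right) + 3 = 2 D^{2} + 3 = 3 + 2 D^{2}$)
$H{\left(d,X \right)} = 3 X$ ($H{\left(d,X \right)} = 2 X + X = 3 X$)
$M{\left(O \right)} = \frac{O}{4}$
$\frac{1}{M{\left(H{\left(J{\left(1 \right)},\sqrt{G{\left(5 \right)} + 10} \right)} \right)}} = \frac{1}{\frac{1}{4} \cdot 3 \sqrt{5 + 10}} = \frac{1}{\frac{1}{4} \cdot 3 \sqrt{15}} = \frac{1}{\frac{3}{4} \sqrt{15}} = \frac{4 \sqrt{15}}{45}$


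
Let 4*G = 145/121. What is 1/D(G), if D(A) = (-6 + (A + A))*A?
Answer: -117128/189515 ≈ -0.61804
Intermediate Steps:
G = 145/484 (G = (145/121)/4 = (145*(1/121))/4 = (¼)*(145/121) = 145/484 ≈ 0.29959)
D(A) = A*(-6 + 2*A) (D(A) = (-6 + 2*A)*A = A*(-6 + 2*A))
1/D(G) = 1/(2*(145/484)*(-3 + 145/484)) = 1/(2*(145/484)*(-1307/484)) = 1/(-189515/117128) = -117128/189515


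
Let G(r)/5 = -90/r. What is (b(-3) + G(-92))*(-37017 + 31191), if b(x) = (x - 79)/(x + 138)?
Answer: -25831513/1035 ≈ -24958.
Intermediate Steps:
G(r) = -450/r (G(r) = 5*(-90/r) = -450/r)
b(x) = (-79 + x)/(138 + x)
(b(-3) + G(-92))*(-37017 + 31191) = ((-79 - 3)/(138 - 3) - 450/(-92))*(-37017 + 31191) = (-82/135 - 450*(-1/92))*(-5826) = ((1/135)*(-82) + 225/46)*(-5826) = (-82/135 + 225/46)*(-5826) = (26603/6210)*(-5826) = -25831513/1035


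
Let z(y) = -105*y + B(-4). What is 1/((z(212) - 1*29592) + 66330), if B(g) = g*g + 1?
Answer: 1/14495 ≈ 6.8989e-5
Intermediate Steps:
B(g) = 1 + g² (B(g) = g² + 1 = 1 + g²)
z(y) = 17 - 105*y (z(y) = -105*y + (1 + (-4)²) = -105*y + (1 + 16) = -105*y + 17 = 17 - 105*y)
1/((z(212) - 1*29592) + 66330) = 1/(((17 - 105*212) - 1*29592) + 66330) = 1/(((17 - 22260) - 29592) + 66330) = 1/((-22243 - 29592) + 66330) = 1/(-51835 + 66330) = 1/14495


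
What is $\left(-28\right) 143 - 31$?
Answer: $-4035$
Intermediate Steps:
$\left(-28\right) 143 - 31 = -4004 - 31 = -4035$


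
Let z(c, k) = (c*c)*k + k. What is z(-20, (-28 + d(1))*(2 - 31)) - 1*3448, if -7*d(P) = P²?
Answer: 2266777/7 ≈ 3.2383e+5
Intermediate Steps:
d(P) = -P²/7
z(c, k) = k + k*c² (z(c, k) = c²*k + k = k*c² + k = k + k*c²)
z(-20, (-28 + d(1))*(2 - 31)) - 1*3448 = ((-28 - ⅐*1²)*(2 - 31))*(1 + (-20)²) - 1*3448 = ((-28 - ⅐*1)*(-29))*(1 + 400) - 3448 = ((-28 - ⅐)*(-29))*401 - 3448 = -197/7*(-29)*401 - 3448 = (5713/7)*401 - 3448 = 2290913/7 - 3448 = 2266777/7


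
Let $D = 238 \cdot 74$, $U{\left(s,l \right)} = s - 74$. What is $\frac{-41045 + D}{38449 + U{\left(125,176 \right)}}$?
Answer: $- \frac{23433}{38500} \approx -0.60865$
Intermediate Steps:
$U{\left(s,l \right)} = -74 + s$
$D = 17612$
$\frac{-41045 + D}{38449 + U{\left(125,176 \right)}} = \frac{-41045 + 17612}{38449 + \left(-74 + 125\right)} = - \frac{23433}{38449 + 51} = - \frac{23433}{38500}$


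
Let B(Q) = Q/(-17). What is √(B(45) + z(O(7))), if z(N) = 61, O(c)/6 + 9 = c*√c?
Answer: 4*√1054/17 ≈ 7.6389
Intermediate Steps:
B(Q) = -Q/17 (B(Q) = Q*(-1/17) = -Q/17)
O(c) = -54 + 6*c^(3/2) (O(c) = -54 + 6*(c*√c) = -54 + 6*c^(3/2))
√(B(45) + z(O(7))) = √(-1/17*45 + 61) = √(-45/17 + 61) = √(992/17) = 4*√1054/17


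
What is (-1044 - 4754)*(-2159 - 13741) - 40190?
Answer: 92148010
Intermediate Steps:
(-1044 - 4754)*(-2159 - 13741) - 40190 = -5798*(-15900) - 40190 = 92188200 - 40190 = 92148010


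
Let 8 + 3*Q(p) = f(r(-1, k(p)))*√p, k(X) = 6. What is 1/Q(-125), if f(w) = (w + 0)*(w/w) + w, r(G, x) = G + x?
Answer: -2/1047 - 25*I*√5/2094 ≈ -0.0019102 - 0.026696*I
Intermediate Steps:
f(w) = 2*w (f(w) = w*1 + w = w + w = 2*w)
Q(p) = -8/3 + 10*√p/3 (Q(p) = -8/3 + ((2*(-1 + 6))*√p)/3 = -8/3 + ((2*5)*√p)/3 = -8/3 + (10*√p)/3 = -8/3 + 10*√p/3)
1/Q(-125) = 1/(-8/3 + 10*√(-125)/3) = 1/(-8/3 + 10*(5*I*√5)/3) = 1/(-8/3 + 50*I*√5/3)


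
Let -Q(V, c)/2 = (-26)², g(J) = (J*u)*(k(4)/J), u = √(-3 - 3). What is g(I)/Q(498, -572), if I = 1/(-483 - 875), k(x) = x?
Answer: -I*√6/338 ≈ -0.007247*I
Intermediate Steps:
u = I*√6 (u = √(-6) = I*√6 ≈ 2.4495*I)
I = -1/1358 (I = 1/(-1358) = -1/1358 ≈ -0.00073638)
g(J) = 4*I*√6 (g(J) = (J*(I*√6))*(4/J) = (I*J*√6)*(4/J) = 4*I*√6)
Q(V, c) = -1352 (Q(V, c) = -2*(-26)² = -2*676 = -1352)
g(I)/Q(498, -572) = (4*I*√6)/(-1352) = (4*I*√6)*(-1/1352) = -I*√6/338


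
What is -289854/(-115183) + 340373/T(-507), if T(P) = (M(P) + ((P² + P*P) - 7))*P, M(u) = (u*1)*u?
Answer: 113284427691661/45032864840340 ≈ 2.5156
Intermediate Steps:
M(u) = u² (M(u) = u*u = u²)
T(P) = P*(-7 + 3*P²) (T(P) = (P² + ((P² + P*P) - 7))*P = (P² + ((P² + P²) - 7))*P = (P² + (2*P² - 7))*P = (P² + (-7 + 2*P²))*P = (-7 + 3*P²)*P = P*(-7 + 3*P²))
-289854/(-115183) + 340373/T(-507) = -289854/(-115183) + 340373/((-507*(-7 + 3*(-507)²))) = -289854*(-1/115183) + 340373/((-507*(-7 + 3*257049))) = 289854/115183 + 340373/((-507*(-7 + 771147))) = 289854/115183 + 340373/((-507*771140)) = 289854/115183 + 340373/(-390967980) = 289854/115183 + 340373*(-1/390967980) = 289854/115183 - 340373/390967980 = 113284427691661/45032864840340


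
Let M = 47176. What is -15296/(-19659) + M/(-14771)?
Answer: -701495768/290383089 ≈ -2.4158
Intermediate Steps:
-15296/(-19659) + M/(-14771) = -15296/(-19659) + 47176/(-14771) = -15296*(-1/19659) + 47176*(-1/14771) = 15296/19659 - 47176/14771 = -701495768/290383089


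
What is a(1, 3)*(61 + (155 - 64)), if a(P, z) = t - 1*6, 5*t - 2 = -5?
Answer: -5016/5 ≈ -1003.2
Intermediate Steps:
t = -⅗ (t = ⅖ + (⅕)*(-5) = ⅖ - 1 = -⅗ ≈ -0.60000)
a(P, z) = -33/5 (a(P, z) = -⅗ - 1*6 = -⅗ - 6 = -33/5)
a(1, 3)*(61 + (155 - 64)) = -33*(61 + (155 - 64))/5 = -33*(61 + 91)/5 = -33/5*152 = -5016/5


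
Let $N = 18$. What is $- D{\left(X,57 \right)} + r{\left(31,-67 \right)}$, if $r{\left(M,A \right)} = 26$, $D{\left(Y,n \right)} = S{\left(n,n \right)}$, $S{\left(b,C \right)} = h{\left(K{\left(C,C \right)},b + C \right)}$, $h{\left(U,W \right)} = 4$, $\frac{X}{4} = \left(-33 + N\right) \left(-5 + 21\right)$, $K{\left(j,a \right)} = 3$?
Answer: $22$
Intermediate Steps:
$X = -960$ ($X = 4 \left(-33 + 18\right) \left(-5 + 21\right) = 4 \left(\left(-15\right) 16\right) = 4 \left(-240\right) = -960$)
$S{\left(b,C \right)} = 4$
$D{\left(Y,n \right)} = 4$
$- D{\left(X,57 \right)} + r{\left(31,-67 \right)} = \left(-1\right) 4 + 26 = -4 + 26 = 22$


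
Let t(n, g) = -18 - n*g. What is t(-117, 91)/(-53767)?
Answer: -10629/53767 ≈ -0.19769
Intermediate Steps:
t(n, g) = -18 - g*n
t(-117, 91)/(-53767) = (-18 - 1*91*(-117))/(-53767) = (-18 + 10647)*(-1/53767) = 10629*(-1/53767) = -10629/53767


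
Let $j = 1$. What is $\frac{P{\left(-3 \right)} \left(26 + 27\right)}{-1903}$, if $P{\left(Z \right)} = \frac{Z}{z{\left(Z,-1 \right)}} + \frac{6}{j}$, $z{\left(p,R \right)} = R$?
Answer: $- \frac{477}{1903} \approx -0.25066$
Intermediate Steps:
$P{\left(Z \right)} = 6 - Z$ ($P{\left(Z \right)} = \frac{Z}{-1} + \frac{6}{1} = Z \left(-1\right) + 6 \cdot 1 = - Z + 6 = 6 - Z$)
$\frac{P{\left(-3 \right)} \left(26 + 27\right)}{-1903} = \frac{\left(6 - -3\right) \left(26 + 27\right)}{-1903} = - \frac{\left(6 + 3\right) 53}{1903} = - \frac{9 \cdot 53}{1903} = \left(- \frac{1}{1903}\right) 477 = - \frac{477}{1903}$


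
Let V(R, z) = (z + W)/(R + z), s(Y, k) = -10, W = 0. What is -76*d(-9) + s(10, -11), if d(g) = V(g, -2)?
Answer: -262/11 ≈ -23.818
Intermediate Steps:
V(R, z) = z/(R + z) (V(R, z) = (z + 0)/(R + z) = z/(R + z))
d(g) = -2/(-2 + g) (d(g) = -2/(g - 2) = -2/(-2 + g))
-76*d(-9) + s(10, -11) = -(-152)/(-2 - 9) - 10 = -(-152)/(-11) - 10 = -(-152)*(-1)/11 - 10 = -76*2/11 - 10 = -152/11 - 10 = -262/11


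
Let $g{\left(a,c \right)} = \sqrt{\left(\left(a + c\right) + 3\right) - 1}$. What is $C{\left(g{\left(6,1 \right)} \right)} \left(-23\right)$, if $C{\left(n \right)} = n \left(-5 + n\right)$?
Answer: $138$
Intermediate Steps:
$g{\left(a,c \right)} = \sqrt{2 + a + c}$ ($g{\left(a,c \right)} = \sqrt{\left(3 + a + c\right) - 1} = \sqrt{2 + a + c}$)
$C{\left(g{\left(6,1 \right)} \right)} \left(-23\right) = \sqrt{2 + 6 + 1} \left(-5 + \sqrt{2 + 6 + 1}\right) \left(-23\right) = \sqrt{9} \left(-5 + \sqrt{9}\right) \left(-23\right) = 3 \left(-5 + 3\right) \left(-23\right) = 3 \left(-2\right) \left(-23\right) = \left(-6\right) \left(-23\right) = 138$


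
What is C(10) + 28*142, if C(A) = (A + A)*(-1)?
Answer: 3956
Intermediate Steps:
C(A) = -2*A (C(A) = (2*A)*(-1) = -2*A)
C(10) + 28*142 = -2*10 + 28*142 = -20 + 3976 = 3956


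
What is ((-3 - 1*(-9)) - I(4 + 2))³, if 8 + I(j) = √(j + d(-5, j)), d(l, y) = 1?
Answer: (14 - √7)³ ≈ 1463.8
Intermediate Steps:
I(j) = -8 + √(1 + j) (I(j) = -8 + √(j + 1) = -8 + √(1 + j))
((-3 - 1*(-9)) - I(4 + 2))³ = ((-3 - 1*(-9)) - (-8 + √(1 + (4 + 2))))³ = ((-3 + 9) - (-8 + √(1 + 6)))³ = (6 - (-8 + √7))³ = (6 + (8 - √7))³ = (14 - √7)³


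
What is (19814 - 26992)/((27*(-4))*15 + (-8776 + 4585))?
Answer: 7178/5811 ≈ 1.2352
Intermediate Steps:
(19814 - 26992)/((27*(-4))*15 + (-8776 + 4585)) = -7178/(-108*15 - 4191) = -7178/(-1620 - 4191) = -7178/(-5811) = -7178*(-1/5811) = 7178/5811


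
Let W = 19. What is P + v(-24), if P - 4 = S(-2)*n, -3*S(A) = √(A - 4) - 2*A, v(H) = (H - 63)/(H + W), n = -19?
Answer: 701/15 + 19*I*√6/3 ≈ 46.733 + 15.513*I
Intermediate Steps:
v(H) = (-63 + H)/(19 + H) (v(H) = (H - 63)/(H + 19) = (-63 + H)/(19 + H))
S(A) = -√(-4 + A)/3 + 2*A/3 (S(A) = -(√(A - 4) - 2*A)/3 = -(√(-4 + A) - 2*A)/3 = -√(-4 + A)/3 + 2*A/3)
P = 88/3 + 19*I*√6/3 (P = 4 + (-√(-4 - 2)/3 + (⅔)*(-2))*(-19) = 4 + (-I*√6/3 - 4/3)*(-19) = 4 + (-4/3 - I*√6/3)*(-19) = 4 + (76/3 + 19*I*√6/3) = 88/3 + 19*I*√6/3 ≈ 29.333 + 15.513*I)
P + v(-24) = (88/3 + 19*I*√6/3) + (-63 - 24)/(19 - 24) = (88/3 + 19*I*√6/3) - 87/(-5) = (88/3 + 19*I*√6/3) - ⅕*(-87) = (88/3 + 19*I*√6/3) + 87/5 = 701/15 + 19*I*√6/3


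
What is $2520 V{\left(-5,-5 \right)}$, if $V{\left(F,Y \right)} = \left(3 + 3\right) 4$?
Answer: $60480$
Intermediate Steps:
$V{\left(F,Y \right)} = 24$ ($V{\left(F,Y \right)} = 6 \cdot 4 = 24$)
$2520 V{\left(-5,-5 \right)} = 2520 \cdot 24 = 60480$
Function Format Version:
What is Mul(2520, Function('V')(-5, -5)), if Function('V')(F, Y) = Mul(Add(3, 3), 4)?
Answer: 60480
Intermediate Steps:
Function('V')(F, Y) = 24 (Function('V')(F, Y) = Mul(6, 4) = 24)
Mul(2520, Function('V')(-5, -5)) = Mul(2520, 24) = 60480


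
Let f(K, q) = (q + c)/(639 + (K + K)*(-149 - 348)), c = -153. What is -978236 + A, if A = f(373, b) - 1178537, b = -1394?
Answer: -61405483964/28471 ≈ -2.1568e+6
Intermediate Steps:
f(K, q) = (-153 + q)/(639 - 994*K) (f(K, q) = (q - 153)/(639 + (K + K)*(-149 - 348)) = (-153 + q)/(639 + (2*K)*(-497)) = (-153 + q)/(639 - 994*K))
A = -33554126808/28471 (A = (153 - 1*(-1394))/(71*(-9 + 14*373)) - 1178537 = (153 + 1394)/(71*(-9 + 5222)) - 1178537 = (1/71)*1547/5213 - 1178537 = (1/71)*(1/5213)*1547 - 1178537 = 119/28471 - 1178537 = -33554126808/28471 ≈ -1.1785e+6)
-978236 + A = -978236 - 33554126808/28471 = -61405483964/28471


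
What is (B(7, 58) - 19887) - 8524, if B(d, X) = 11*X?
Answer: -27773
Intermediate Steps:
(B(7, 58) - 19887) - 8524 = (11*58 - 19887) - 8524 = (638 - 19887) - 8524 = -19249 - 8524 = -27773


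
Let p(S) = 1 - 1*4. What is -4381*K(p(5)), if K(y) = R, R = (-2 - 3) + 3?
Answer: 8762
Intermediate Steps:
p(S) = -3 (p(S) = 1 - 4 = -3)
R = -2 (R = -5 + 3 = -2)
K(y) = -2
-4381*K(p(5)) = -4381*(-2) = 8762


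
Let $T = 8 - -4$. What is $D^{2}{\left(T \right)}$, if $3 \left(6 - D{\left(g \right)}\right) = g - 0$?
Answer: $4$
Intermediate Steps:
$T = 12$ ($T = 8 + 4 = 12$)
$D{\left(g \right)} = 6 - \frac{g}{3}$ ($D{\left(g \right)} = 6 - \frac{g - 0}{3} = 6 - \frac{g + 0}{3} = 6 - \frac{g}{3}$)
$D^{2}{\left(T \right)} = \left(6 - 4\right)^{2} = 2^{2} = 4$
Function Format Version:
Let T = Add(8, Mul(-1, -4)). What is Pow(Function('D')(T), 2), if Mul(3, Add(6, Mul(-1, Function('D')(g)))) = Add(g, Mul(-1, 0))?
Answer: 4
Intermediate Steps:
T = 12 (T = Add(8, 4) = 12)
Function('D')(g) = Add(6, Mul(Rational(-1, 3), g)) (Function('D')(g) = Add(6, Mul(Rational(-1, 3), Add(g, Mul(-1, 0)))) = Add(6, Mul(Rational(-1, 3), Add(g, 0))) = Add(6, Mul(Rational(-1, 3), g)))
Pow(Function('D')(T), 2) = Pow(Add(6, Mul(Rational(-1, 3), 12)), 2) = Pow(Add(6, -4), 2) = Pow(2, 2) = 4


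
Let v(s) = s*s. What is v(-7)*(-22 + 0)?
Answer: -1078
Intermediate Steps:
v(s) = s²
v(-7)*(-22 + 0) = (-7)²*(-22 + 0) = 49*(-22) = -1078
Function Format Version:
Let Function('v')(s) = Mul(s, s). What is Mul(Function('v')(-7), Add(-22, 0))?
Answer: -1078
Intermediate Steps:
Function('v')(s) = Pow(s, 2)
Mul(Function('v')(-7), Add(-22, 0)) = Mul(Pow(-7, 2), Add(-22, 0)) = Mul(49, -22) = -1078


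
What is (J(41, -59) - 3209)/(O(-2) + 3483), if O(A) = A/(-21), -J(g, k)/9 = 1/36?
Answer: -269577/292580 ≈ -0.92138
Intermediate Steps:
J(g, k) = -1/4 (J(g, k) = -9/36 = -9*1/36 = -1/4)
O(A) = -A/21 (O(A) = A*(-1/21) = -A/21)
(J(41, -59) - 3209)/(O(-2) + 3483) = (-1/4 - 3209)/(-1/21*(-2) + 3483) = -12837/(4*(2/21 + 3483)) = -12837/(4*73145/21) = -12837/4*21/73145 = -269577/292580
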